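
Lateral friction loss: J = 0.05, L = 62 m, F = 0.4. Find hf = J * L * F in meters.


hf = J * L * F = 0.05 * 62 * 0.4 = 1.2400 m

1.2400 m


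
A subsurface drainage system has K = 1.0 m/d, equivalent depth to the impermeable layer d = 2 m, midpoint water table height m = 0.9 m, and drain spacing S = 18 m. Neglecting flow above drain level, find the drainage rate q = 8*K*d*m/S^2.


q = 8*K*d*m/S^2
q = 8*1.0*2*0.9/18^2
q = 14.4000 / 324

0.0444 m/d


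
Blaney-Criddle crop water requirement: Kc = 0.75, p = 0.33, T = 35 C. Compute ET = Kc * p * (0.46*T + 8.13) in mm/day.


ET = Kc * p * (0.46*T + 8.13)
ET = 0.75 * 0.33 * (0.46*35 + 8.13)
ET = 0.75 * 0.33 * 24.2300

5.9969 mm/day


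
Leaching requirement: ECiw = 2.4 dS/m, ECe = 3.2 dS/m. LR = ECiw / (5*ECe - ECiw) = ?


LR = ECiw / (5*ECe - ECiw)
LR = 2.4 / (5*3.2 - 2.4)
LR = 2.4 / 13.6000

0.1765


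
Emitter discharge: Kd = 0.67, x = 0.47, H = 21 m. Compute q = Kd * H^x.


q = Kd * H^x = 0.67 * 21^0.47 = 0.67 * 4.182569

2.8023 L/h


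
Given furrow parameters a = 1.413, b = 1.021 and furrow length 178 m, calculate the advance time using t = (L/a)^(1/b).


t = (L/a)^(1/b)
t = (178/1.413)^(1/1.021)
t = 125.973107^(1/1.021)

114.0458 min


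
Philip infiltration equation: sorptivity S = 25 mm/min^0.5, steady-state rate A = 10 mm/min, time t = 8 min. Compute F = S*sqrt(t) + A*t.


F = S*sqrt(t) + A*t
F = 25*sqrt(8) + 10*8
F = 25*2.828427 + 80

150.7107 mm


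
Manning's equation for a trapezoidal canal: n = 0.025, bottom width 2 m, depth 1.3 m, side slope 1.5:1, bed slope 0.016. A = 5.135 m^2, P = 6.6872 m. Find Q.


R = A/P = 5.135/6.6872 = 0.767885
Q = (1/0.025) * 5.135 * 0.767885^(2/3) * 0.016^0.5

21.7867 m^3/s


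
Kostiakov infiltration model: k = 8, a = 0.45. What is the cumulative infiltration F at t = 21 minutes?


F = k * t^a = 8 * 21^0.45
F = 8 * 3.935489

31.4839 mm


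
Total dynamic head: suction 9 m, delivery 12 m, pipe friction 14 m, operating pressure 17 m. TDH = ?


TDH = Hs + Hd + hf + Hp = 9 + 12 + 14 + 17 = 52

52 m


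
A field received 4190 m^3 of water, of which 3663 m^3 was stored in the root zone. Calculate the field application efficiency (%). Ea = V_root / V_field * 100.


Ea = V_root / V_field * 100 = 3663 / 4190 * 100 = 87.4224%

87.4224 %


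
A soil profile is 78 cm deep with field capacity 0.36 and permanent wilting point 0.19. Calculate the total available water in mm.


AWC = (FC - PWP) * d * 10
AWC = (0.36 - 0.19) * 78 * 10
AWC = 0.1700 * 78 * 10

132.6000 mm


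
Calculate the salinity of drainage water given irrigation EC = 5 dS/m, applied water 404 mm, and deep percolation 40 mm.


EC_dw = EC_iw * D_iw / D_dw
EC_dw = 5 * 404 / 40
EC_dw = 2020 / 40

50.5000 dS/m


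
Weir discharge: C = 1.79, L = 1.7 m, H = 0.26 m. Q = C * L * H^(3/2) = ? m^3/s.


Q = C * L * H^(3/2) = 1.79 * 1.7 * 0.26^1.5 = 1.79 * 1.7 * 0.132575

0.4034 m^3/s


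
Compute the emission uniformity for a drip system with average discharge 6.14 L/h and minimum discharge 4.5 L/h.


EU = (q_min/q_avg)*100 = (4.5/6.14)*100 = 73.2899%

73.2899 %


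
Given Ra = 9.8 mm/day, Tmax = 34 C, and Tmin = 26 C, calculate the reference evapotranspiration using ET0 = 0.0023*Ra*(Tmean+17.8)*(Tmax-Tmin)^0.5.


Tmean = (Tmax + Tmin)/2 = (34 + 26)/2 = 30.0
ET0 = 0.0023 * 9.8 * (30.0 + 17.8) * sqrt(34 - 26)
ET0 = 0.0023 * 9.8 * 47.8 * 2.828427

3.0474 mm/day


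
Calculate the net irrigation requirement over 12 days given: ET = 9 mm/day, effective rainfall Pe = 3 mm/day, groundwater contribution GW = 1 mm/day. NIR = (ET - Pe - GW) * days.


Daily deficit = ET - Pe - GW = 9 - 3 - 1 = 5 mm/day
NIR = 5 * 12 = 60 mm

60.0000 mm


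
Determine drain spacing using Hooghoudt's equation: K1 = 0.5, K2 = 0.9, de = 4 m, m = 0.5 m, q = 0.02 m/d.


S^2 = 8*K2*de*m/q + 4*K1*m^2/q
S^2 = 8*0.9*4*0.5/0.02 + 4*0.5*0.5^2/0.02
S = sqrt(745.0000)

27.2947 m


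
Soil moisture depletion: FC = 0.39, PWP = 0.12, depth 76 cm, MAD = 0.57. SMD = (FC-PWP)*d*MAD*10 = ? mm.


SMD = (FC - PWP) * d * MAD * 10
SMD = (0.39 - 0.12) * 76 * 0.57 * 10
SMD = 0.2700 * 76 * 0.57 * 10

116.9640 mm


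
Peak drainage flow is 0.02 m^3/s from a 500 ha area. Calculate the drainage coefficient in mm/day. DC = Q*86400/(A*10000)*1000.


DC = Q * 86400 / (A * 10000) * 1000
DC = 0.02 * 86400 / (500 * 10000) * 1000
DC = 1728000.0000 / 5000000

0.3456 mm/day


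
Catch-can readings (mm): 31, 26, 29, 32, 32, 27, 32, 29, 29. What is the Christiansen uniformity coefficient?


mean = 29.666667 mm
MAD = 1.851852 mm
CU = (1 - 1.851852/29.666667)*100

93.7578 %


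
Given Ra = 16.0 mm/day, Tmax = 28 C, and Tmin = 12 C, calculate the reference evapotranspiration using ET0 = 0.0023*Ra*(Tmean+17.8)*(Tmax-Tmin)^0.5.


Tmean = (Tmax + Tmin)/2 = (28 + 12)/2 = 20.0
ET0 = 0.0023 * 16.0 * (20.0 + 17.8) * sqrt(28 - 12)
ET0 = 0.0023 * 16.0 * 37.8 * 4.000000

5.5642 mm/day


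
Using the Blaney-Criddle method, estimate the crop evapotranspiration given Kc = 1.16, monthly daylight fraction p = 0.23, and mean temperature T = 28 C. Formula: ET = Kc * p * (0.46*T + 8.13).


ET = Kc * p * (0.46*T + 8.13)
ET = 1.16 * 0.23 * (0.46*28 + 8.13)
ET = 1.16 * 0.23 * 21.0100

5.6055 mm/day


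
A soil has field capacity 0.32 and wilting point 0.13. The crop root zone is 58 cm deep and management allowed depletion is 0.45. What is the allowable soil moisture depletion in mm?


SMD = (FC - PWP) * d * MAD * 10
SMD = (0.32 - 0.13) * 58 * 0.45 * 10
SMD = 0.1900 * 58 * 0.45 * 10

49.5900 mm


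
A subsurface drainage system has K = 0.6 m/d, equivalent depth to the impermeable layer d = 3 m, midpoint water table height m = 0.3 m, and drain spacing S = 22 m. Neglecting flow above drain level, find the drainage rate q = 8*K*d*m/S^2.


q = 8*K*d*m/S^2
q = 8*0.6*3*0.3/22^2
q = 4.3200 / 484

0.0089 m/d


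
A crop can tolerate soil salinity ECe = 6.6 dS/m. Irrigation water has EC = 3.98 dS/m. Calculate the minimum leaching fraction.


LR = ECiw / (5*ECe - ECiw)
LR = 3.98 / (5*6.6 - 3.98)
LR = 3.98 / 29.0200

0.1371


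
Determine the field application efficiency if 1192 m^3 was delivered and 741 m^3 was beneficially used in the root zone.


Ea = V_root / V_field * 100 = 741 / 1192 * 100 = 62.1644%

62.1644 %


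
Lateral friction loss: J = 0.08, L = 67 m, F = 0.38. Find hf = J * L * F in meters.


hf = J * L * F = 0.08 * 67 * 0.38 = 2.0368 m

2.0368 m


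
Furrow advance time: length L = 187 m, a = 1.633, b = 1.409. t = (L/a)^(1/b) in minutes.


t = (L/a)^(1/b)
t = (187/1.633)^(1/1.409)
t = 114.513166^(1/1.409)

28.9213 min


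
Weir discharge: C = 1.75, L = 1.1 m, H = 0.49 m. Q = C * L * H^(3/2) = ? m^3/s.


Q = C * L * H^(3/2) = 1.75 * 1.1 * 0.49^1.5 = 1.75 * 1.1 * 0.343000

0.6603 m^3/s


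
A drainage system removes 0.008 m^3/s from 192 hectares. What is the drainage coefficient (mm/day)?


DC = Q * 86400 / (A * 10000) * 1000
DC = 0.008 * 86400 / (192 * 10000) * 1000
DC = 691200.0000 / 1920000

0.3600 mm/day


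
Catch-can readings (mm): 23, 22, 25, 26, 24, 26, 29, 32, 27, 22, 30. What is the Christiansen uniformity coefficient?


mean = 26.000000 mm
MAD = 2.545455 mm
CU = (1 - 2.545455/26.000000)*100

90.2098 %


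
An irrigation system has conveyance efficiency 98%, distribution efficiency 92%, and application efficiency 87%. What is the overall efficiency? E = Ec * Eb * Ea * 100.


Ec = 0.98, Eb = 0.92, Ea = 0.87
E = 0.98 * 0.92 * 0.87 * 100 = 78.4392%

78.4392 %


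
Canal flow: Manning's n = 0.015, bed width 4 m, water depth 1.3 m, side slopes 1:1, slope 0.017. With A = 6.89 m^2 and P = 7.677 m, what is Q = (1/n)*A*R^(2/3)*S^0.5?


R = A/P = 6.89/7.677 = 0.897486
Q = (1/0.015) * 6.89 * 0.897486^(2/3) * 0.017^0.5

55.7234 m^3/s


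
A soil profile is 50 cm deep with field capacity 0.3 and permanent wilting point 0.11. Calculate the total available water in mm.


AWC = (FC - PWP) * d * 10
AWC = (0.3 - 0.11) * 50 * 10
AWC = 0.1900 * 50 * 10

95.0000 mm


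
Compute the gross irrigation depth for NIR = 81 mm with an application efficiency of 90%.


Ea = 90% = 0.9
GID = NIR / Ea = 81 / 0.9 = 90.0000 mm

90.0000 mm


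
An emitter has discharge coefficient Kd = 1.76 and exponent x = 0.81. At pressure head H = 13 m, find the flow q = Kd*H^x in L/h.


q = Kd * H^x = 1.76 * 13^0.81 = 1.76 * 7.985353

14.0542 L/h


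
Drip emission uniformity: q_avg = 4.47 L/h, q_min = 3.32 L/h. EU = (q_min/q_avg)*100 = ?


EU = (q_min/q_avg)*100 = (3.32/4.47)*100 = 74.2729%

74.2729 %


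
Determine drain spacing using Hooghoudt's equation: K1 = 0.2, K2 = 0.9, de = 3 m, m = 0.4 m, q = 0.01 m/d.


S^2 = 8*K2*de*m/q + 4*K1*m^2/q
S^2 = 8*0.9*3*0.4/0.01 + 4*0.2*0.4^2/0.01
S = sqrt(876.8000)

29.6108 m


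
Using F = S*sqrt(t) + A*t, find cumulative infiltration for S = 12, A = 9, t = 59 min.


F = S*sqrt(t) + A*t
F = 12*sqrt(59) + 9*59
F = 12*7.681146 + 531

623.1738 mm


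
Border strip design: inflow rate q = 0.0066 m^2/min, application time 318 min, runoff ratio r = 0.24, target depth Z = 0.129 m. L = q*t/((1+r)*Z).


L = q*t/((1+r)*Z)
L = 0.0066*318/((1+0.24)*0.129)
L = 2.0988/0.15996

13.1208 m


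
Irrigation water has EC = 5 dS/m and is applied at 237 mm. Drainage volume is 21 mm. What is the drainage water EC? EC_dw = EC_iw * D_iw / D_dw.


EC_dw = EC_iw * D_iw / D_dw
EC_dw = 5 * 237 / 21
EC_dw = 1185 / 21

56.4286 dS/m


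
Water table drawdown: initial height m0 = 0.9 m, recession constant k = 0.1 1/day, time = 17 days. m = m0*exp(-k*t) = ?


m = m0 * exp(-k*t)
m = 0.9 * exp(-0.1 * 17)
m = 0.9 * exp(-1.7000)

0.1644 m


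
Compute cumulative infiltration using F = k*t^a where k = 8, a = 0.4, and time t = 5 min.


F = k * t^a = 8 * 5^0.4
F = 8 * 1.903654

15.2292 mm


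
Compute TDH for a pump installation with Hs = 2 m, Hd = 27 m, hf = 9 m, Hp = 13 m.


TDH = Hs + Hd + hf + Hp = 2 + 27 + 9 + 13 = 51

51 m


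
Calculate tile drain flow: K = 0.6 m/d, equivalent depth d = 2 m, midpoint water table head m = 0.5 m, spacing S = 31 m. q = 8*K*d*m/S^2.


q = 8*K*d*m/S^2
q = 8*0.6*2*0.5/31^2
q = 4.8000 / 961

0.0050 m/d


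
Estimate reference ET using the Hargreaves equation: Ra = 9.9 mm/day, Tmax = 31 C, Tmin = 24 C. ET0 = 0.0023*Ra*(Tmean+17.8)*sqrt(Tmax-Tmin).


Tmean = (Tmax + Tmin)/2 = (31 + 24)/2 = 27.5
ET0 = 0.0023 * 9.9 * (27.5 + 17.8) * sqrt(31 - 24)
ET0 = 0.0023 * 9.9 * 45.3 * 2.645751

2.7290 mm/day


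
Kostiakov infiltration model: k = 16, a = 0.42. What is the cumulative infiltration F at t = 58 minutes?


F = k * t^a = 16 * 58^0.42
F = 16 * 5.503510

88.0562 mm


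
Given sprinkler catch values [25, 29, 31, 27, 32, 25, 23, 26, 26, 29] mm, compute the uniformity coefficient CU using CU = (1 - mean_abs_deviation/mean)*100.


mean = 27.300000 mm
MAD = 2.360000 mm
CU = (1 - 2.360000/27.300000)*100

91.3553 %


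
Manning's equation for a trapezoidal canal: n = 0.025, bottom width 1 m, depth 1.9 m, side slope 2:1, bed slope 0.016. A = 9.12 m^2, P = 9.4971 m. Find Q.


R = A/P = 9.12/9.4971 = 0.960293
Q = (1/0.025) * 9.12 * 0.960293^(2/3) * 0.016^0.5

44.9142 m^3/s


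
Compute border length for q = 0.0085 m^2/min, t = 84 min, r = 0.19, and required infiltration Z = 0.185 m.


L = q*t/((1+r)*Z)
L = 0.0085*84/((1+0.19)*0.185)
L = 0.714/0.22015

3.2432 m


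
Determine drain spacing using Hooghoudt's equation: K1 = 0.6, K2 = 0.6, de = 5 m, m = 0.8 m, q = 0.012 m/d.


S^2 = 8*K2*de*m/q + 4*K1*m^2/q
S^2 = 8*0.6*5*0.8/0.012 + 4*0.6*0.8^2/0.012
S = sqrt(1728.0000)

41.5692 m


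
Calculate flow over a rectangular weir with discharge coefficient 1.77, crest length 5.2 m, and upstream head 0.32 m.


Q = C * L * H^(3/2) = 1.77 * 5.2 * 0.32^1.5 = 1.77 * 5.2 * 0.181019

1.6661 m^3/s


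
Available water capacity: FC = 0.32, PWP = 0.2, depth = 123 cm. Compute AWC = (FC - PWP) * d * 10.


AWC = (FC - PWP) * d * 10
AWC = (0.32 - 0.2) * 123 * 10
AWC = 0.1200 * 123 * 10

147.6000 mm


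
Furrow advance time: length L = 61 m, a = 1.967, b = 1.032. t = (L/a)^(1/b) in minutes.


t = (L/a)^(1/b)
t = (61/1.967)^(1/1.032)
t = 31.011693^(1/1.032)

27.8790 min


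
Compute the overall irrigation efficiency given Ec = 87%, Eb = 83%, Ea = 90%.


Ec = 0.87, Eb = 0.83, Ea = 0.9
E = 0.87 * 0.83 * 0.9 * 100 = 64.9890%

64.9890 %


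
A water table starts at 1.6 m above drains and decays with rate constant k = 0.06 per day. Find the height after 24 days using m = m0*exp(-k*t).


m = m0 * exp(-k*t)
m = 1.6 * exp(-0.06 * 24)
m = 1.6 * exp(-1.4400)

0.3791 m


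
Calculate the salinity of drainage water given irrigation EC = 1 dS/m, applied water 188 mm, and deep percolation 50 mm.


EC_dw = EC_iw * D_iw / D_dw
EC_dw = 1 * 188 / 50
EC_dw = 188 / 50

3.7600 dS/m


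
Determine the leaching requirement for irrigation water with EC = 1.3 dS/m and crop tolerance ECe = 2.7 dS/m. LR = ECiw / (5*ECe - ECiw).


LR = ECiw / (5*ECe - ECiw)
LR = 1.3 / (5*2.7 - 1.3)
LR = 1.3 / 12.2000

0.1066


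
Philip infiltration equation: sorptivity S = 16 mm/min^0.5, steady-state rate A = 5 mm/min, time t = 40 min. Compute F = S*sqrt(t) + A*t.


F = S*sqrt(t) + A*t
F = 16*sqrt(40) + 5*40
F = 16*6.324555 + 200

301.1929 mm


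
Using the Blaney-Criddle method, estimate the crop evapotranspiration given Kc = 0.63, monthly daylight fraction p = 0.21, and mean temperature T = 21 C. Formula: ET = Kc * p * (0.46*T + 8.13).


ET = Kc * p * (0.46*T + 8.13)
ET = 0.63 * 0.21 * (0.46*21 + 8.13)
ET = 0.63 * 0.21 * 17.7900

2.3536 mm/day


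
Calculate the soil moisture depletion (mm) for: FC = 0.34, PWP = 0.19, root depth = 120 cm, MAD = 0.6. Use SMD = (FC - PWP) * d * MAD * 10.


SMD = (FC - PWP) * d * MAD * 10
SMD = (0.34 - 0.19) * 120 * 0.6 * 10
SMD = 0.1500 * 120 * 0.6 * 10

108.0000 mm


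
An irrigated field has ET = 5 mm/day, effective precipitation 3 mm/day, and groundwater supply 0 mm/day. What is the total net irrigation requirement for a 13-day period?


Daily deficit = ET - Pe - GW = 5 - 3 - 0 = 2 mm/day
NIR = 2 * 13 = 26 mm

26.0000 mm


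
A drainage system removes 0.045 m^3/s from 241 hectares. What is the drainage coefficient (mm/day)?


DC = Q * 86400 / (A * 10000) * 1000
DC = 0.045 * 86400 / (241 * 10000) * 1000
DC = 3888000.0000 / 2410000

1.6133 mm/day


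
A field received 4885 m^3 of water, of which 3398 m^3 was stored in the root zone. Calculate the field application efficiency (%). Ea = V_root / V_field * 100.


Ea = V_root / V_field * 100 = 3398 / 4885 * 100 = 69.5599%

69.5599 %


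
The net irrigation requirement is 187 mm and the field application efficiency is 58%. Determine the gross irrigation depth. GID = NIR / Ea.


Ea = 58% = 0.58
GID = NIR / Ea = 187 / 0.58 = 322.4138 mm

322.4138 mm


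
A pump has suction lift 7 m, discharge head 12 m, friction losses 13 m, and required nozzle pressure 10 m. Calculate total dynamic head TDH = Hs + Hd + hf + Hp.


TDH = Hs + Hd + hf + Hp = 7 + 12 + 13 + 10 = 42

42 m


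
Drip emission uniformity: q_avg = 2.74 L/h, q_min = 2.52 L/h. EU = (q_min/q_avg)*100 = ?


EU = (q_min/q_avg)*100 = (2.52/2.74)*100 = 91.9708%

91.9708 %


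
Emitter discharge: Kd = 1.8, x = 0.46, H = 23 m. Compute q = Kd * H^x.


q = Kd * H^x = 1.8 * 23^0.46 = 1.8 * 4.230530

7.6150 L/h


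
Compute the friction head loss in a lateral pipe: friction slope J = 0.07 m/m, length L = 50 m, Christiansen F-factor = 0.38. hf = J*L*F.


hf = J * L * F = 0.07 * 50 * 0.38 = 1.3300 m

1.3300 m


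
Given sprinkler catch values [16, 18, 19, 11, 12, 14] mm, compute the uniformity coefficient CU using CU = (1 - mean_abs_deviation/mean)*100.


mean = 15.000000 mm
MAD = 2.666667 mm
CU = (1 - 2.666667/15.000000)*100

82.2222 %


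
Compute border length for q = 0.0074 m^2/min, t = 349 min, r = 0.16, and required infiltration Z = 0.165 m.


L = q*t/((1+r)*Z)
L = 0.0074*349/((1+0.16)*0.165)
L = 2.5826/0.1914

13.4932 m


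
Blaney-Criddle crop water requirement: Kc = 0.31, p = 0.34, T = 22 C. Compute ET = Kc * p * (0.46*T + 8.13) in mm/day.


ET = Kc * p * (0.46*T + 8.13)
ET = 0.31 * 0.34 * (0.46*22 + 8.13)
ET = 0.31 * 0.34 * 18.2500

1.9236 mm/day


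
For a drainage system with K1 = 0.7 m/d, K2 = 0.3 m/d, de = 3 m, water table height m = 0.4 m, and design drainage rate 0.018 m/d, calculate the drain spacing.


S^2 = 8*K2*de*m/q + 4*K1*m^2/q
S^2 = 8*0.3*3*0.4/0.018 + 4*0.7*0.4^2/0.018
S = sqrt(184.8889)

13.5974 m


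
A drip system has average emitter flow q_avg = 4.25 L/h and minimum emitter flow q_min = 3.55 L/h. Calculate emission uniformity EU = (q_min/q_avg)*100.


EU = (q_min/q_avg)*100 = (3.55/4.25)*100 = 83.5294%

83.5294 %


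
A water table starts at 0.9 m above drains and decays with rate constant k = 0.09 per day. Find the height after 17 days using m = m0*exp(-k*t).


m = m0 * exp(-k*t)
m = 0.9 * exp(-0.09 * 17)
m = 0.9 * exp(-1.5300)

0.1949 m


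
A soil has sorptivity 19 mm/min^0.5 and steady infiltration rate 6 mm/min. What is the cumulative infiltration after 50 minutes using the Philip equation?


F = S*sqrt(t) + A*t
F = 19*sqrt(50) + 6*50
F = 19*7.071068 + 300

434.3503 mm


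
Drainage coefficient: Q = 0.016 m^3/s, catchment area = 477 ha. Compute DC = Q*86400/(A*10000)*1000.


DC = Q * 86400 / (A * 10000) * 1000
DC = 0.016 * 86400 / (477 * 10000) * 1000
DC = 1382400.0000 / 4770000

0.2898 mm/day


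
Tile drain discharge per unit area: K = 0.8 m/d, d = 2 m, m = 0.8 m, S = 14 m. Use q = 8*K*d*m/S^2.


q = 8*K*d*m/S^2
q = 8*0.8*2*0.8/14^2
q = 10.2400 / 196

0.0522 m/d


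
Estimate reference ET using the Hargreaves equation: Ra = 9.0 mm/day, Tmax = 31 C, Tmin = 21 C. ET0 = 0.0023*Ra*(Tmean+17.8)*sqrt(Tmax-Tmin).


Tmean = (Tmax + Tmin)/2 = (31 + 21)/2 = 26.0
ET0 = 0.0023 * 9.0 * (26.0 + 17.8) * sqrt(31 - 21)
ET0 = 0.0023 * 9.0 * 43.8 * 3.162278

2.8671 mm/day


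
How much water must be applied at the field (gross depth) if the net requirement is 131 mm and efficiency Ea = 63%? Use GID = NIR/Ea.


Ea = 63% = 0.63
GID = NIR / Ea = 131 / 0.63 = 207.9365 mm

207.9365 mm


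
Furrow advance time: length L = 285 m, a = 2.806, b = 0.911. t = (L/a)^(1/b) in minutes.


t = (L/a)^(1/b)
t = (285/2.806)^(1/0.911)
t = 101.568068^(1/0.911)

159.5170 min


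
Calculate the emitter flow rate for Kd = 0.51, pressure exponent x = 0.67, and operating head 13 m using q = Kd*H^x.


q = Kd * H^x = 0.51 * 13^0.67 = 0.51 * 5.576248

2.8439 L/h


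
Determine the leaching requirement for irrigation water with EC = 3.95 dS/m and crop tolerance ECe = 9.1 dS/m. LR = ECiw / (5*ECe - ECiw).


LR = ECiw / (5*ECe - ECiw)
LR = 3.95 / (5*9.1 - 3.95)
LR = 3.95 / 41.5500

0.0951


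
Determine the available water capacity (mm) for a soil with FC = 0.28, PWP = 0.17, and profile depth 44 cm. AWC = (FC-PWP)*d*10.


AWC = (FC - PWP) * d * 10
AWC = (0.28 - 0.17) * 44 * 10
AWC = 0.1100 * 44 * 10

48.4000 mm


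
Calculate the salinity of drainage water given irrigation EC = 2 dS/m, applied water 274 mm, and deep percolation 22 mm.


EC_dw = EC_iw * D_iw / D_dw
EC_dw = 2 * 274 / 22
EC_dw = 548 / 22

24.9091 dS/m


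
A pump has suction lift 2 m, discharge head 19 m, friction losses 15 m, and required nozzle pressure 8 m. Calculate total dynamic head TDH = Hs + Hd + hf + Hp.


TDH = Hs + Hd + hf + Hp = 2 + 19 + 15 + 8 = 44

44 m


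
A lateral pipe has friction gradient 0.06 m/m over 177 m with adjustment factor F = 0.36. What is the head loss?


hf = J * L * F = 0.06 * 177 * 0.36 = 3.8232 m

3.8232 m


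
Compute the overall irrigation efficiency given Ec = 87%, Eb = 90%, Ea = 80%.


Ec = 0.87, Eb = 0.9, Ea = 0.8
E = 0.87 * 0.9 * 0.8 * 100 = 62.6400%

62.6400 %


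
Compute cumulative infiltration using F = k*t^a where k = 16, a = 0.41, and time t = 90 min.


F = k * t^a = 16 * 90^0.41
F = 16 * 6.327606

101.2417 mm


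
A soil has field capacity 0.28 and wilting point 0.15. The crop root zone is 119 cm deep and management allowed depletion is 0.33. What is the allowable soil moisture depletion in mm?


SMD = (FC - PWP) * d * MAD * 10
SMD = (0.28 - 0.15) * 119 * 0.33 * 10
SMD = 0.1300 * 119 * 0.33 * 10

51.0510 mm


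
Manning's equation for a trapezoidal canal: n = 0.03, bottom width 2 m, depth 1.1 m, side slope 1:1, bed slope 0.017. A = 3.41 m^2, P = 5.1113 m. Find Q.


R = A/P = 3.41/5.1113 = 0.667149
Q = (1/0.03) * 3.41 * 0.667149^(2/3) * 0.017^0.5

11.3155 m^3/s


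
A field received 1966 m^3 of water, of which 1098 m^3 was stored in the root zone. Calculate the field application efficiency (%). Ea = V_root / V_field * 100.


Ea = V_root / V_field * 100 = 1098 / 1966 * 100 = 55.8494%

55.8494 %


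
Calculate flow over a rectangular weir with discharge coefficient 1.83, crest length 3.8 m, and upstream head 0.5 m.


Q = C * L * H^(3/2) = 1.83 * 3.8 * 0.5^1.5 = 1.83 * 3.8 * 0.353553

2.4586 m^3/s


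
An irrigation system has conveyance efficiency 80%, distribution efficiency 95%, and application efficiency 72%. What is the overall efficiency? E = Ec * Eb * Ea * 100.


Ec = 0.8, Eb = 0.95, Ea = 0.72
E = 0.8 * 0.95 * 0.72 * 100 = 54.7200%

54.7200 %


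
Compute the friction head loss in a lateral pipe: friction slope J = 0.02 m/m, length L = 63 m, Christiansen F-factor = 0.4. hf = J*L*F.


hf = J * L * F = 0.02 * 63 * 0.4 = 0.5040 m

0.5040 m


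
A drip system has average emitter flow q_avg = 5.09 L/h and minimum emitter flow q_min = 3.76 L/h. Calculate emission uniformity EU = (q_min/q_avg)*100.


EU = (q_min/q_avg)*100 = (3.76/5.09)*100 = 73.8703%

73.8703 %


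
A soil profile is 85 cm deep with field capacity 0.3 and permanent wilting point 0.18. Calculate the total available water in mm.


AWC = (FC - PWP) * d * 10
AWC = (0.3 - 0.18) * 85 * 10
AWC = 0.1200 * 85 * 10

102.0000 mm


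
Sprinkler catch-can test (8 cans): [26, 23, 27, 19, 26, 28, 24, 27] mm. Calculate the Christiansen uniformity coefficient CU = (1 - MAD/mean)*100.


mean = 25.000000 mm
MAD = 2.250000 mm
CU = (1 - 2.250000/25.000000)*100

91.0000 %


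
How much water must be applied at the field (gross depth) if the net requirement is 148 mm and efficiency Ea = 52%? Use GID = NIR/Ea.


Ea = 52% = 0.52
GID = NIR / Ea = 148 / 0.52 = 284.6154 mm

284.6154 mm


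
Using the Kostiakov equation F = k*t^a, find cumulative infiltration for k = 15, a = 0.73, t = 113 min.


F = k * t^a = 15 * 113^0.73
F = 15 * 31.531691

472.9754 mm


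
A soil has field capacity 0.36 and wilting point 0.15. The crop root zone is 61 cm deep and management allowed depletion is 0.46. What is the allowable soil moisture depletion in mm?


SMD = (FC - PWP) * d * MAD * 10
SMD = (0.36 - 0.15) * 61 * 0.46 * 10
SMD = 0.2100 * 61 * 0.46 * 10

58.9260 mm


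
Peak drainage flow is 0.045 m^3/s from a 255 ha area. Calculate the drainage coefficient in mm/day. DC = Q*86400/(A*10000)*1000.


DC = Q * 86400 / (A * 10000) * 1000
DC = 0.045 * 86400 / (255 * 10000) * 1000
DC = 3888000.0000 / 2550000

1.5247 mm/day


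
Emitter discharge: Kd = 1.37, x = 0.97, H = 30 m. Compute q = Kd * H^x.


q = Kd * H^x = 1.37 * 30^0.97 = 1.37 * 27.089913

37.1132 L/h


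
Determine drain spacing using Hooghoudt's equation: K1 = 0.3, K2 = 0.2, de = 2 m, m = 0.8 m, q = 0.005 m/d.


S^2 = 8*K2*de*m/q + 4*K1*m^2/q
S^2 = 8*0.2*2*0.8/0.005 + 4*0.3*0.8^2/0.005
S = sqrt(665.6000)

25.7992 m


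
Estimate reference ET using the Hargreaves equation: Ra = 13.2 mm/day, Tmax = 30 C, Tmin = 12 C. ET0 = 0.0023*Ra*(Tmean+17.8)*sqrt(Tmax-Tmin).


Tmean = (Tmax + Tmin)/2 = (30 + 12)/2 = 21.0
ET0 = 0.0023 * 13.2 * (21.0 + 17.8) * sqrt(30 - 12)
ET0 = 0.0023 * 13.2 * 38.8 * 4.242641

4.9977 mm/day


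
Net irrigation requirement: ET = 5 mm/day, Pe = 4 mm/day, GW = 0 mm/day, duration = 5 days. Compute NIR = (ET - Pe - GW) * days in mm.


Daily deficit = ET - Pe - GW = 5 - 4 - 0 = 1 mm/day
NIR = 1 * 5 = 5 mm

5.0000 mm


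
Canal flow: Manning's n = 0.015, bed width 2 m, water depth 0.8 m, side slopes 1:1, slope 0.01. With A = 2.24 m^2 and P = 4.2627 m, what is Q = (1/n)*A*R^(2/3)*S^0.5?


R = A/P = 2.24/4.2627 = 0.525489
Q = (1/0.015) * 2.24 * 0.525489^(2/3) * 0.01^0.5

9.7245 m^3/s


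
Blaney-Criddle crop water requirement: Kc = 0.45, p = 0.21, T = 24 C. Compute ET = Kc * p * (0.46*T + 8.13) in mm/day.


ET = Kc * p * (0.46*T + 8.13)
ET = 0.45 * 0.21 * (0.46*24 + 8.13)
ET = 0.45 * 0.21 * 19.1700

1.8116 mm/day


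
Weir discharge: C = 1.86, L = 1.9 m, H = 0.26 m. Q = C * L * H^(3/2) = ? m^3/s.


Q = C * L * H^(3/2) = 1.86 * 1.9 * 0.26^1.5 = 1.86 * 1.9 * 0.132575

0.4685 m^3/s


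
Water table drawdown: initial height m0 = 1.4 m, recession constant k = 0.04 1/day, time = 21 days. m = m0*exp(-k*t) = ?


m = m0 * exp(-k*t)
m = 1.4 * exp(-0.04 * 21)
m = 1.4 * exp(-0.8400)

0.6044 m


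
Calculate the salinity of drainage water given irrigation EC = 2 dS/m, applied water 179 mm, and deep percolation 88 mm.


EC_dw = EC_iw * D_iw / D_dw
EC_dw = 2 * 179 / 88
EC_dw = 358 / 88

4.0682 dS/m


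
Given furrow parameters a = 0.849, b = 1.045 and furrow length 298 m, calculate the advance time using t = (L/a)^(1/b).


t = (L/a)^(1/b)
t = (298/0.849)^(1/1.045)
t = 351.001178^(1/1.045)

272.7106 min


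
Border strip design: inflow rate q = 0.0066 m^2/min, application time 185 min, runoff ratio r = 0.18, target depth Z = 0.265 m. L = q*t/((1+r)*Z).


L = q*t/((1+r)*Z)
L = 0.0066*185/((1+0.18)*0.265)
L = 1.221/0.3127

3.9047 m


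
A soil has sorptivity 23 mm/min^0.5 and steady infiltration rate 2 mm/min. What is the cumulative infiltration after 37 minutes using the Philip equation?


F = S*sqrt(t) + A*t
F = 23*sqrt(37) + 2*37
F = 23*6.082763 + 74

213.9035 mm


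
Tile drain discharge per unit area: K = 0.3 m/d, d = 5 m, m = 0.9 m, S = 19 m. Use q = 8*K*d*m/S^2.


q = 8*K*d*m/S^2
q = 8*0.3*5*0.9/19^2
q = 10.8000 / 361

0.0299 m/d


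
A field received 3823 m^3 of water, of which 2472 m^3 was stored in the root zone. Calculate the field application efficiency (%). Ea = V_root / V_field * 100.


Ea = V_root / V_field * 100 = 2472 / 3823 * 100 = 64.6613%

64.6613 %


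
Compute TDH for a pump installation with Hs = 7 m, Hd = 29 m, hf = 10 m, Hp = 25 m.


TDH = Hs + Hd + hf + Hp = 7 + 29 + 10 + 25 = 71

71 m


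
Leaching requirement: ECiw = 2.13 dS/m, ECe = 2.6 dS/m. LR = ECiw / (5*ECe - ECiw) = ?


LR = ECiw / (5*ECe - ECiw)
LR = 2.13 / (5*2.6 - 2.13)
LR = 2.13 / 10.8700

0.1960


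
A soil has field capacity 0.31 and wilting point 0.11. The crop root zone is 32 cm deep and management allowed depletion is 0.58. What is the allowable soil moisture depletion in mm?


SMD = (FC - PWP) * d * MAD * 10
SMD = (0.31 - 0.11) * 32 * 0.58 * 10
SMD = 0.2000 * 32 * 0.58 * 10

37.1200 mm


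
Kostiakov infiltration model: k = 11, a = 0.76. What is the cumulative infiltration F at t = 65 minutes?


F = k * t^a = 11 * 65^0.76
F = 11 * 23.867897

262.5469 mm


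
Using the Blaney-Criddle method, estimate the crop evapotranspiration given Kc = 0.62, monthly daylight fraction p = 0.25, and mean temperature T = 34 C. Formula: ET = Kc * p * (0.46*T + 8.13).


ET = Kc * p * (0.46*T + 8.13)
ET = 0.62 * 0.25 * (0.46*34 + 8.13)
ET = 0.62 * 0.25 * 23.7700

3.6844 mm/day


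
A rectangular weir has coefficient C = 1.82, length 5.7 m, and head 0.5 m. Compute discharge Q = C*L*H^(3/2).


Q = C * L * H^(3/2) = 1.82 * 5.7 * 0.5^1.5 = 1.82 * 5.7 * 0.353553

3.6678 m^3/s


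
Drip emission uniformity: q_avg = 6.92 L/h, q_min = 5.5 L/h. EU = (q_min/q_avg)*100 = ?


EU = (q_min/q_avg)*100 = (5.5/6.92)*100 = 79.4798%

79.4798 %


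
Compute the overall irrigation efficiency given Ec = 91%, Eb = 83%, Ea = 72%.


Ec = 0.91, Eb = 0.83, Ea = 0.72
E = 0.91 * 0.83 * 0.72 * 100 = 54.3816%

54.3816 %


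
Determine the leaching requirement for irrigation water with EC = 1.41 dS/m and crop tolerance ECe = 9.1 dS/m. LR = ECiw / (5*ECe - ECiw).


LR = ECiw / (5*ECe - ECiw)
LR = 1.41 / (5*9.1 - 1.41)
LR = 1.41 / 44.0900

0.0320


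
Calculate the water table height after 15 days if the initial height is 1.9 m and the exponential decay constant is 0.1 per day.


m = m0 * exp(-k*t)
m = 1.9 * exp(-0.1 * 15)
m = 1.9 * exp(-1.5000)

0.4239 m


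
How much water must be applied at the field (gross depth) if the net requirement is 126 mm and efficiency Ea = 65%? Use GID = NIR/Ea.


Ea = 65% = 0.65
GID = NIR / Ea = 126 / 0.65 = 193.8462 mm

193.8462 mm


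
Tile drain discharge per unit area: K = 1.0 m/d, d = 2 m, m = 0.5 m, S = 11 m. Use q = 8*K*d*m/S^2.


q = 8*K*d*m/S^2
q = 8*1.0*2*0.5/11^2
q = 8.0000 / 121

0.0661 m/d


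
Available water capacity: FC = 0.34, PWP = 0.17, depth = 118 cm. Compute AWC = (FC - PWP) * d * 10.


AWC = (FC - PWP) * d * 10
AWC = (0.34 - 0.17) * 118 * 10
AWC = 0.1700 * 118 * 10

200.6000 mm


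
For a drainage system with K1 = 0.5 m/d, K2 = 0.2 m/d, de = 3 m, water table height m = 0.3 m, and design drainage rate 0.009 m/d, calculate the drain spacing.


S^2 = 8*K2*de*m/q + 4*K1*m^2/q
S^2 = 8*0.2*3*0.3/0.009 + 4*0.5*0.3^2/0.009
S = sqrt(180.0000)

13.4164 m


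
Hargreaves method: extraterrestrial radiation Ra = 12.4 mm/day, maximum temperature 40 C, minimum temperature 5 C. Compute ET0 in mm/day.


Tmean = (Tmax + Tmin)/2 = (40 + 5)/2 = 22.5
ET0 = 0.0023 * 12.4 * (22.5 + 17.8) * sqrt(40 - 5)
ET0 = 0.0023 * 12.4 * 40.3 * 5.916080

6.7997 mm/day


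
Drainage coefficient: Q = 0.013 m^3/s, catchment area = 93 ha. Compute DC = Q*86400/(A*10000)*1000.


DC = Q * 86400 / (A * 10000) * 1000
DC = 0.013 * 86400 / (93 * 10000) * 1000
DC = 1123200.0000 / 930000

1.2077 mm/day


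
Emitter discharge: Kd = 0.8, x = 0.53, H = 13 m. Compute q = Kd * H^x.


q = Kd * H^x = 0.8 * 13^0.53 = 0.8 * 3.893946

3.1152 L/h


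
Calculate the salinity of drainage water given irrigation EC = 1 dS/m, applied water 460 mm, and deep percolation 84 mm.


EC_dw = EC_iw * D_iw / D_dw
EC_dw = 1 * 460 / 84
EC_dw = 460 / 84

5.4762 dS/m


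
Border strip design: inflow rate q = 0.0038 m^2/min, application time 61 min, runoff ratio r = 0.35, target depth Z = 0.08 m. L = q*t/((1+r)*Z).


L = q*t/((1+r)*Z)
L = 0.0038*61/((1+0.35)*0.08)
L = 0.2318/0.108

2.1463 m


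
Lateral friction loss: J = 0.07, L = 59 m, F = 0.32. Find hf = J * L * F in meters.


hf = J * L * F = 0.07 * 59 * 0.32 = 1.3216 m

1.3216 m


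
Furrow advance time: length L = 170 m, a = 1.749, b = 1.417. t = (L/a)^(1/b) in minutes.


t = (L/a)^(1/b)
t = (170/1.749)^(1/1.417)
t = 97.198399^(1/1.417)

25.2769 min


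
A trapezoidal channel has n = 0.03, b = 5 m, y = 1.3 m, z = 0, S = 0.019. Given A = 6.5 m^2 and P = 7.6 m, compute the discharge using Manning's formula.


R = A/P = 6.5/7.6 = 0.855263
Q = (1/0.03) * 6.5 * 0.855263^(2/3) * 0.019^0.5

26.9093 m^3/s


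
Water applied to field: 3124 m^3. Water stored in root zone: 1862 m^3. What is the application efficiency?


Ea = V_root / V_field * 100 = 1862 / 3124 * 100 = 59.6031%

59.6031 %


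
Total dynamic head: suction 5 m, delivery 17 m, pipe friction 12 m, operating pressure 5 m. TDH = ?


TDH = Hs + Hd + hf + Hp = 5 + 17 + 12 + 5 = 39

39 m


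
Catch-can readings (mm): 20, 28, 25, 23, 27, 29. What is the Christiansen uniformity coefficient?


mean = 25.333333 mm
MAD = 2.666667 mm
CU = (1 - 2.666667/25.333333)*100

89.4737 %


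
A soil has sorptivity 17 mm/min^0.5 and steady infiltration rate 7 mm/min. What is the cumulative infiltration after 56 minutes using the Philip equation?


F = S*sqrt(t) + A*t
F = 17*sqrt(56) + 7*56
F = 17*7.483315 + 392

519.2164 mm


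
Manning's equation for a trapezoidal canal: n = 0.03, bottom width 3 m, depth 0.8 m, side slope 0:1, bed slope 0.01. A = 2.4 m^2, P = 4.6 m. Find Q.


R = A/P = 2.4/4.6 = 0.521739
Q = (1/0.03) * 2.4 * 0.521739^(2/3) * 0.01^0.5

5.1847 m^3/s


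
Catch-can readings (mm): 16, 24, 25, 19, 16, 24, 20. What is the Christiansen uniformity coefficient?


mean = 20.571429 mm
MAD = 3.224490 mm
CU = (1 - 3.224490/20.571429)*100

84.3254 %


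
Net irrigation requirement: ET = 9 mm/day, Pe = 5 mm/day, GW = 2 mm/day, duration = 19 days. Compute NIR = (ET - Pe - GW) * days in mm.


Daily deficit = ET - Pe - GW = 9 - 5 - 2 = 2 mm/day
NIR = 2 * 19 = 38 mm

38.0000 mm


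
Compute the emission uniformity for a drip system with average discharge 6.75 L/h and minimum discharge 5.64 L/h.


EU = (q_min/q_avg)*100 = (5.64/6.75)*100 = 83.5556%

83.5556 %


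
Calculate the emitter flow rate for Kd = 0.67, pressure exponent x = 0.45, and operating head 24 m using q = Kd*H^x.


q = Kd * H^x = 0.67 * 24^0.45 = 0.67 * 4.179218

2.8001 L/h


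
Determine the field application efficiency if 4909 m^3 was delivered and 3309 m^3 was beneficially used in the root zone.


Ea = V_root / V_field * 100 = 3309 / 4909 * 100 = 67.4068%

67.4068 %


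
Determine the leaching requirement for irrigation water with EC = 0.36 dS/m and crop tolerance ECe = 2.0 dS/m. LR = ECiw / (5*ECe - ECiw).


LR = ECiw / (5*ECe - ECiw)
LR = 0.36 / (5*2.0 - 0.36)
LR = 0.36 / 9.6400

0.0373


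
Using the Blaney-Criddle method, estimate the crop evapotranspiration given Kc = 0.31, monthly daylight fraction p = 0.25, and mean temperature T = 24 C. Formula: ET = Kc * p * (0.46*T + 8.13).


ET = Kc * p * (0.46*T + 8.13)
ET = 0.31 * 0.25 * (0.46*24 + 8.13)
ET = 0.31 * 0.25 * 19.1700

1.4857 mm/day


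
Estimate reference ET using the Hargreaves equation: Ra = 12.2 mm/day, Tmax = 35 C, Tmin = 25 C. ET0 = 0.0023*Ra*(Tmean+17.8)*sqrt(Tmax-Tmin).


Tmean = (Tmax + Tmin)/2 = (35 + 25)/2 = 30.0
ET0 = 0.0023 * 12.2 * (30.0 + 17.8) * sqrt(35 - 25)
ET0 = 0.0023 * 12.2 * 47.8 * 3.162278

4.2415 mm/day


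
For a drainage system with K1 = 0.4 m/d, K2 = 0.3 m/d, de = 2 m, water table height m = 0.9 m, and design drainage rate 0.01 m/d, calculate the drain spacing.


S^2 = 8*K2*de*m/q + 4*K1*m^2/q
S^2 = 8*0.3*2*0.9/0.01 + 4*0.4*0.9^2/0.01
S = sqrt(561.6000)

23.6981 m


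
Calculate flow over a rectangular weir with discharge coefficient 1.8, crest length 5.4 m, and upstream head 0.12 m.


Q = C * L * H^(3/2) = 1.8 * 5.4 * 0.12^1.5 = 1.8 * 5.4 * 0.041569

0.4041 m^3/s


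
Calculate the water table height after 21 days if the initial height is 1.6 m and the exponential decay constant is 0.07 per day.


m = m0 * exp(-k*t)
m = 1.6 * exp(-0.07 * 21)
m = 1.6 * exp(-1.4700)

0.3679 m


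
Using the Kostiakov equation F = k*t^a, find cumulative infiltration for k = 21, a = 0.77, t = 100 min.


F = k * t^a = 21 * 100^0.77
F = 21 * 34.673685

728.1474 mm


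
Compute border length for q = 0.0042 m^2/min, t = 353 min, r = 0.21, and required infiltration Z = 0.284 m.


L = q*t/((1+r)*Z)
L = 0.0042*353/((1+0.21)*0.284)
L = 1.4826/0.34364

4.3144 m


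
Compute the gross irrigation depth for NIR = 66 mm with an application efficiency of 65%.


Ea = 65% = 0.65
GID = NIR / Ea = 66 / 0.65 = 101.5385 mm

101.5385 mm


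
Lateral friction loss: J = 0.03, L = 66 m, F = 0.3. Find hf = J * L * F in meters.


hf = J * L * F = 0.03 * 66 * 0.3 = 0.5940 m

0.5940 m


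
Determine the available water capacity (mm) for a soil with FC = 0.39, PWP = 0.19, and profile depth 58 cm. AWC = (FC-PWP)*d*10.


AWC = (FC - PWP) * d * 10
AWC = (0.39 - 0.19) * 58 * 10
AWC = 0.2000 * 58 * 10

116.0000 mm


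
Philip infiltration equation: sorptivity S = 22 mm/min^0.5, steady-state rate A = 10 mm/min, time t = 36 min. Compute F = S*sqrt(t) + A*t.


F = S*sqrt(t) + A*t
F = 22*sqrt(36) + 10*36
F = 22*6.000000 + 360

492.0000 mm


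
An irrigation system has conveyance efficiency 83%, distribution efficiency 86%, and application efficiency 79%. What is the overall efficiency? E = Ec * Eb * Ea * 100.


Ec = 0.83, Eb = 0.86, Ea = 0.79
E = 0.83 * 0.86 * 0.79 * 100 = 56.3902%

56.3902 %


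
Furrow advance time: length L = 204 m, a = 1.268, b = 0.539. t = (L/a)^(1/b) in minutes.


t = (L/a)^(1/b)
t = (204/1.268)^(1/0.539)
t = 160.883281^(1/0.539)

12408.2996 min


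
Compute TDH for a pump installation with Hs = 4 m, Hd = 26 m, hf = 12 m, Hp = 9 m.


TDH = Hs + Hd + hf + Hp = 4 + 26 + 12 + 9 = 51

51 m


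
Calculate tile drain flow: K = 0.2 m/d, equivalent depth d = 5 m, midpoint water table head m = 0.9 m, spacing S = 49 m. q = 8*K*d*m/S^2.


q = 8*K*d*m/S^2
q = 8*0.2*5*0.9/49^2
q = 7.2000 / 2401

0.0030 m/d


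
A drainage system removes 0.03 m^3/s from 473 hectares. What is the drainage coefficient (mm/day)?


DC = Q * 86400 / (A * 10000) * 1000
DC = 0.03 * 86400 / (473 * 10000) * 1000
DC = 2592000.0000 / 4730000

0.5480 mm/day


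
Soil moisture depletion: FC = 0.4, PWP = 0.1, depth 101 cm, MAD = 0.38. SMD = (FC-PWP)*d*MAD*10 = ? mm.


SMD = (FC - PWP) * d * MAD * 10
SMD = (0.4 - 0.1) * 101 * 0.38 * 10
SMD = 0.3000 * 101 * 0.38 * 10

115.1400 mm


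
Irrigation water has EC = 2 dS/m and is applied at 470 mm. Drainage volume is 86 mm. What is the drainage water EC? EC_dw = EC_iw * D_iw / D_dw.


EC_dw = EC_iw * D_iw / D_dw
EC_dw = 2 * 470 / 86
EC_dw = 940 / 86

10.9302 dS/m


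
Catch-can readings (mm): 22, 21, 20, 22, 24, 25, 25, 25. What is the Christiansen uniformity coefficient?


mean = 23.000000 mm
MAD = 1.750000 mm
CU = (1 - 1.750000/23.000000)*100

92.3913 %


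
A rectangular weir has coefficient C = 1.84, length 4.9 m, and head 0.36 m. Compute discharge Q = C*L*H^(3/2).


Q = C * L * H^(3/2) = 1.84 * 4.9 * 0.36^1.5 = 1.84 * 4.9 * 0.216000

1.9475 m^3/s


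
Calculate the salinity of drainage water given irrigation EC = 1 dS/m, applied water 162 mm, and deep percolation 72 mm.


EC_dw = EC_iw * D_iw / D_dw
EC_dw = 1 * 162 / 72
EC_dw = 162 / 72

2.2500 dS/m


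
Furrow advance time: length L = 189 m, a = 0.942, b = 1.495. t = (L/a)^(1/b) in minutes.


t = (L/a)^(1/b)
t = (189/0.942)^(1/1.495)
t = 200.636943^(1/1.495)

34.6796 min


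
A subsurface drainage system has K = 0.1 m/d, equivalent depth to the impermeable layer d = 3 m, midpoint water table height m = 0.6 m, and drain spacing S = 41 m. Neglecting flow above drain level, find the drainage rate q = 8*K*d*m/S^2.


q = 8*K*d*m/S^2
q = 8*0.1*3*0.6/41^2
q = 1.4400 / 1681

8.5663e-04 m/d


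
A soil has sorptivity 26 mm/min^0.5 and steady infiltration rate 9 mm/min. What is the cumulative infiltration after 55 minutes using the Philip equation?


F = S*sqrt(t) + A*t
F = 26*sqrt(55) + 9*55
F = 26*7.416198 + 495

687.8211 mm


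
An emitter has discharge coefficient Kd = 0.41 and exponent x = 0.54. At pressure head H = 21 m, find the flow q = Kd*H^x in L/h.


q = Kd * H^x = 0.41 * 21^0.54 = 0.41 * 5.176049

2.1222 L/h


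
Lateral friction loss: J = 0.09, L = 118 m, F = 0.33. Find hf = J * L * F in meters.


hf = J * L * F = 0.09 * 118 * 0.33 = 3.5046 m

3.5046 m


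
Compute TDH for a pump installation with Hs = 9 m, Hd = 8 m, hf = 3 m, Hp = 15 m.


TDH = Hs + Hd + hf + Hp = 9 + 8 + 3 + 15 = 35

35 m


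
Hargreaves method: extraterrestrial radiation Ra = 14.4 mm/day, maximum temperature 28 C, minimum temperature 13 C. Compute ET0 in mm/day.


Tmean = (Tmax + Tmin)/2 = (28 + 13)/2 = 20.5
ET0 = 0.0023 * 14.4 * (20.5 + 17.8) * sqrt(28 - 13)
ET0 = 0.0023 * 14.4 * 38.3 * 3.872983

4.9129 mm/day


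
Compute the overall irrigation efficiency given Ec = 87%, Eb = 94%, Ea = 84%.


Ec = 0.87, Eb = 0.94, Ea = 0.84
E = 0.87 * 0.94 * 0.84 * 100 = 68.6952%

68.6952 %


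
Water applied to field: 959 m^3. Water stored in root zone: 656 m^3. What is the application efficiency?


Ea = V_root / V_field * 100 = 656 / 959 * 100 = 68.4046%

68.4046 %
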